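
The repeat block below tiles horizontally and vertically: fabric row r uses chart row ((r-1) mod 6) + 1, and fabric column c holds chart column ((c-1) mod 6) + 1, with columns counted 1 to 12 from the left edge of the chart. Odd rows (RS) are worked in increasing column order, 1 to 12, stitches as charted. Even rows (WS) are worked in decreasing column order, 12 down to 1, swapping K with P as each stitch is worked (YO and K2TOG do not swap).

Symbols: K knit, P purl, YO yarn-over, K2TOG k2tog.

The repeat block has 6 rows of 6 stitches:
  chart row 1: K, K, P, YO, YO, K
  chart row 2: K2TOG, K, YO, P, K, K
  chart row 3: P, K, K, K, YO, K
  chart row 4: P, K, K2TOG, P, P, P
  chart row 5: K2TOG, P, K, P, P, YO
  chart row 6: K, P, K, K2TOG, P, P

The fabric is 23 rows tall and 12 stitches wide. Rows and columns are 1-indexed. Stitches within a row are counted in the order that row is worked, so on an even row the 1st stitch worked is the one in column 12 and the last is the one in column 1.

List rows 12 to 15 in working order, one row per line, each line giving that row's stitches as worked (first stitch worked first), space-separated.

Row 12: chart row 6, WS - tiled (columns 1-12): K P K K2TOG P P K P K K2TOG P P; work from column 12 back to 1 with K<->P swapped.
Row 13: chart row 1, RS - tile across columns 1-12 and work as-is.
Row 14: chart row 2, WS - tiled (columns 1-12): K2TOG K YO P K K K2TOG K YO P K K; work from column 12 back to 1 with K<->P swapped.
Row 15: chart row 3, RS - tile across columns 1-12 and work as-is.

Rows as worked:
K K K2TOG P K P K K K2TOG P K P
K K P YO YO K K K P YO YO K
P P K YO P K2TOG P P K YO P K2TOG
P K K K YO K P K K K YO K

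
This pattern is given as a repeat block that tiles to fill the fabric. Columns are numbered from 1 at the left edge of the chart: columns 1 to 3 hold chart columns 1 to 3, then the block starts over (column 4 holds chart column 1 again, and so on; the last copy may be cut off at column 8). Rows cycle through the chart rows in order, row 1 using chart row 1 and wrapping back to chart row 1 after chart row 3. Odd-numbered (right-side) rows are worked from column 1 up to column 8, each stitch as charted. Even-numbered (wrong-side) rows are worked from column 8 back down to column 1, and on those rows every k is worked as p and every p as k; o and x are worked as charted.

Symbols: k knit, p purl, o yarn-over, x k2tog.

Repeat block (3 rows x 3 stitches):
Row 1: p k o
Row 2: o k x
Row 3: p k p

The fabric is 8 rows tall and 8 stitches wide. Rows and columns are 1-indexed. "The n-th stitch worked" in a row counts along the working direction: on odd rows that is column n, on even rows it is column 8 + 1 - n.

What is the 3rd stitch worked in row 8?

Stitch:
x

Derivation:
For row 8: chart row = ((8-1) mod 3) + 1 = 2; this is a WS (even) row.
Chart row 2 tiled across columns 1-8: o k x o k x o k
WS: work from column 8 back to column 1 (reverse the tiled row), swapping k<->p (o and x unchanged).
Row 8 as worked: p o x p o x p o
The 3rd stitch worked is x.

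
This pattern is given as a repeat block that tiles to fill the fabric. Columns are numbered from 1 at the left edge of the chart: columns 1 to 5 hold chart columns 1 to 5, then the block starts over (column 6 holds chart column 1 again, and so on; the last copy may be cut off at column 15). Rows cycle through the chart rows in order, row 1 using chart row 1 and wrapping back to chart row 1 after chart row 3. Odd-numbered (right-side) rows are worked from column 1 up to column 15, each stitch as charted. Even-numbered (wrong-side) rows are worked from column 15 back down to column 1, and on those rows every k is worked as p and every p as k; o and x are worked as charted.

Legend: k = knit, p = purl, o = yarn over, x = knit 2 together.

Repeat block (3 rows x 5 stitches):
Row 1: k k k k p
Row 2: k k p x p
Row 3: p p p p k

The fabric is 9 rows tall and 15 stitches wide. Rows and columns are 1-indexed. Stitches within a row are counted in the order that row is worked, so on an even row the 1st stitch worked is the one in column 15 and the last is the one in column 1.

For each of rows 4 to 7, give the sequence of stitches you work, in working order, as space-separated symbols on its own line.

Row 4: chart row 1, WS - tiled (columns 1-15): k k k k p k k k k p k k k k p; work from column 15 back to 1 with k<->p swapped.
Row 5: chart row 2, RS - tile across columns 1-15 and work as-is.
Row 6: chart row 3, WS - tiled (columns 1-15): p p p p k p p p p k p p p p k; work from column 15 back to 1 with k<->p swapped.
Row 7: chart row 1, RS - tile across columns 1-15 and work as-is.

Rows as worked:
k p p p p k p p p p k p p p p
k k p x p k k p x p k k p x p
p k k k k p k k k k p k k k k
k k k k p k k k k p k k k k p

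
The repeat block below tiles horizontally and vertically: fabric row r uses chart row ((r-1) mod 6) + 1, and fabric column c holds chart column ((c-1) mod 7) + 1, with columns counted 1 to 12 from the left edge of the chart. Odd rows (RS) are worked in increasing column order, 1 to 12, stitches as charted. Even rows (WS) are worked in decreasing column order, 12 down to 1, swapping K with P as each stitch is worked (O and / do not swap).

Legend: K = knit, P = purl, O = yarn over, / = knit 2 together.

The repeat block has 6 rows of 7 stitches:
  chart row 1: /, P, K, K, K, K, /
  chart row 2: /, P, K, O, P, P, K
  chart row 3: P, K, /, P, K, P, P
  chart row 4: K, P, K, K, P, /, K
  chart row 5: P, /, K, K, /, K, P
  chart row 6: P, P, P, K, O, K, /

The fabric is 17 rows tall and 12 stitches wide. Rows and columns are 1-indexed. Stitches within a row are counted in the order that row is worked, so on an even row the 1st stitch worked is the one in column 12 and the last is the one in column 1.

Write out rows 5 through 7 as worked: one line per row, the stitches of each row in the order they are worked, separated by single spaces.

Row 5: chart row 5, RS - tile across columns 1-12 and work as-is.
Row 6: chart row 6, WS - tiled (columns 1-12): P P P K O K / P P P K O; work from column 12 back to 1 with K<->P swapped.
Row 7: chart row 1, RS - tile across columns 1-12 and work as-is.

== ROWS AS WORKED ==
P / K K / K P P / K K /
O P K K K / P O P K K K
/ P K K K K / / P K K K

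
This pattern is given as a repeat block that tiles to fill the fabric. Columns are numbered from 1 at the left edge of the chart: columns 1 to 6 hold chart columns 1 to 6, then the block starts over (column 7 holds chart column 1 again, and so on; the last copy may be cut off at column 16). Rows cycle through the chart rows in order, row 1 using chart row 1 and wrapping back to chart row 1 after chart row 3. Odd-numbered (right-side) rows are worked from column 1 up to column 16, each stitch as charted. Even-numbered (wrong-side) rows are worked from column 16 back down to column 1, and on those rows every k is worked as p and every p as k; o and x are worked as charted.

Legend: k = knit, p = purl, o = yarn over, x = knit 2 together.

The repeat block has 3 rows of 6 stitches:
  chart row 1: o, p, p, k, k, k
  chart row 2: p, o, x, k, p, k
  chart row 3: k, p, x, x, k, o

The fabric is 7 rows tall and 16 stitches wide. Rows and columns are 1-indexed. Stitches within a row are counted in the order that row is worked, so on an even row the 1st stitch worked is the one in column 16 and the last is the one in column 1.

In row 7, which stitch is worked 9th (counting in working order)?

Stitch:
p

Derivation:
Row 7 uses chart row ((7-1) mod 3)+1 = 1. Row 7 is odd, so RS.
Chart row 1 tiled across columns 1-16: o p p k k k o p p k k k o p p k
RS: work column 1 to column 16, symbols as charted — the tiled row is the row as worked.
Stitch 9 in working order -> p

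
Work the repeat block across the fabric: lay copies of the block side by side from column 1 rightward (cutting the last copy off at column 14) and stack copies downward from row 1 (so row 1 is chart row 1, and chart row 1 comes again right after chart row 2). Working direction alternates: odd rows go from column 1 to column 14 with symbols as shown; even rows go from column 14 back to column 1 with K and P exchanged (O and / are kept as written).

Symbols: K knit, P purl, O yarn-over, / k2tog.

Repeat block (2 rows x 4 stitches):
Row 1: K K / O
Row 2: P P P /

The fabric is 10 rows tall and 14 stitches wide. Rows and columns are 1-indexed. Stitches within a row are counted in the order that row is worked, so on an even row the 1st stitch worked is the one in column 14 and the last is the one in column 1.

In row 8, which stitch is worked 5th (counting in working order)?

For row 8: chart row = ((8-1) mod 2) + 1 = 2; this is a WS (even) row.
Chart row 2 tiled across columns 1-14: P P P / P P P / P P P / P P
WS row: flip the tiled sequence (start at column 14) and apply K<->P; O and / stay.
Row 8 as worked: K K / K K K / K K K / K K K
The 5th stitch worked is K.

Result:
K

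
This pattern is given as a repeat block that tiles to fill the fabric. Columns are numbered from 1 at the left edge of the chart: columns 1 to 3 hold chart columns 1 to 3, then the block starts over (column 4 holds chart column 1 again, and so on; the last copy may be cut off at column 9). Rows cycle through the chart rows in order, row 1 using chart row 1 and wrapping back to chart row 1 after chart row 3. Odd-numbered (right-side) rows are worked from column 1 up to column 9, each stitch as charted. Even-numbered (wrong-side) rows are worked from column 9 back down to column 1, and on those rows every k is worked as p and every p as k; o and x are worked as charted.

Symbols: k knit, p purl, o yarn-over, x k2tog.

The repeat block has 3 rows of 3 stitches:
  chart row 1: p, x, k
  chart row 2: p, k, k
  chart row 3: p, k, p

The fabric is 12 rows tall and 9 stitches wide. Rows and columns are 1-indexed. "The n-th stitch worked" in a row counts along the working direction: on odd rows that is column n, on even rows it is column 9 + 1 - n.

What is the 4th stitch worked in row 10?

Stitch:
p

Derivation:
Row 10 uses chart row ((10-1) mod 3)+1 = 1. Row 10 is even, so WS.
Chart row 1 tiled across columns 1-9: p x k p x k p x k
WS row: flip the tiled sequence (start at column 9) and apply k<->p; o and x stay.
Row 10 as worked: p x k p x k p x k
The 4th stitch worked is p.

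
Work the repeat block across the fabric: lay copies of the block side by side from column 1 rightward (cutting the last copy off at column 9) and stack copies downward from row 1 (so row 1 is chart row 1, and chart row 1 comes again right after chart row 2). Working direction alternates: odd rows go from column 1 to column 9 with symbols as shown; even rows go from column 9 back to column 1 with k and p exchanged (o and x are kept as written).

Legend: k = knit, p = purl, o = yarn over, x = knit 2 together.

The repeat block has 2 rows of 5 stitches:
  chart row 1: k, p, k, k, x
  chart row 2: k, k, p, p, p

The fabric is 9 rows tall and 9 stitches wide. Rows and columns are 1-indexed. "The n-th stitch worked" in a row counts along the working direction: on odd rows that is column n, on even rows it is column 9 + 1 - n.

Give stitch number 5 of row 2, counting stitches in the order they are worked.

== STITCH ==
k

Derivation:
For row 2: chart row = ((2-1) mod 2) + 1 = 2; this is a WS (even) row.
Chart row 2 tiled across columns 1-9: k k p p p k k p p
WS row: flip the tiled sequence (start at column 9) and apply k<->p; o and x stay.
Row 2 as worked: k k p p k k k p p
Counting 5 along the worked row gives k.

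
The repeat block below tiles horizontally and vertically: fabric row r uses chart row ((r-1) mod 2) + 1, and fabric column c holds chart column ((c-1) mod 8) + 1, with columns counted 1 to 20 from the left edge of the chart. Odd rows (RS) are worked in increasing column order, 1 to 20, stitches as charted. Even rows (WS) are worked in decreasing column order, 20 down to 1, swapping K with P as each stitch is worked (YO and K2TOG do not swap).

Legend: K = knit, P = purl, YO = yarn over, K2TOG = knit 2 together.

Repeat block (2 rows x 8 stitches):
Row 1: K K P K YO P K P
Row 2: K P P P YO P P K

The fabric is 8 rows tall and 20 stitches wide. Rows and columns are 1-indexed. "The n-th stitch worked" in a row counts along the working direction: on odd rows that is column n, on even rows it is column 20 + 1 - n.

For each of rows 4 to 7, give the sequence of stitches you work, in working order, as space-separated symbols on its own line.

Row 4: chart row 2, WS - tiled (columns 1-20): K P P P YO P P K K P P P YO P P K K P P P; work from column 20 back to 1 with K<->P swapped.
Row 5: chart row 1, RS - tile across columns 1-20 and work as-is.
Row 6: chart row 2, WS - tiled (columns 1-20): K P P P YO P P K K P P P YO P P K K P P P; work from column 20 back to 1 with K<->P swapped.
Row 7: chart row 1, RS - tile across columns 1-20 and work as-is.

== ROWS AS WORKED ==
K K K P P K K YO K K K P P K K YO K K K P
K K P K YO P K P K K P K YO P K P K K P K
K K K P P K K YO K K K P P K K YO K K K P
K K P K YO P K P K K P K YO P K P K K P K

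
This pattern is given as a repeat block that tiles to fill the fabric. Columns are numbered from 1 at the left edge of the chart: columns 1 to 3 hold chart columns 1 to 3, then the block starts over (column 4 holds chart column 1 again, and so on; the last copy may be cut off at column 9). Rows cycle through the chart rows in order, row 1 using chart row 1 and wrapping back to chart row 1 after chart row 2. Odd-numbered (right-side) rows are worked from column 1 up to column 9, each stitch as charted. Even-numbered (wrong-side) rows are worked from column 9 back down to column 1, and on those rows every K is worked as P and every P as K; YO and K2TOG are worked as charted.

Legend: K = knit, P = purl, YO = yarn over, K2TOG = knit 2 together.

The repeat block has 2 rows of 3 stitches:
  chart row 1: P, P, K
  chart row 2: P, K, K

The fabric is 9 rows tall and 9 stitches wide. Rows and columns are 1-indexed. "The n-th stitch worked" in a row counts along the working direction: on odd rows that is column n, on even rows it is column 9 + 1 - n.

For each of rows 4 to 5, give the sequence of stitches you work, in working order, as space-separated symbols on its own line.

Row 4: chart row 2, WS - tiled (columns 1-9): P K K P K K P K K; work from column 9 back to 1 with K<->P swapped.
Row 5: chart row 1, RS - tile across columns 1-9 and work as-is.

Result:
P P K P P K P P K
P P K P P K P P K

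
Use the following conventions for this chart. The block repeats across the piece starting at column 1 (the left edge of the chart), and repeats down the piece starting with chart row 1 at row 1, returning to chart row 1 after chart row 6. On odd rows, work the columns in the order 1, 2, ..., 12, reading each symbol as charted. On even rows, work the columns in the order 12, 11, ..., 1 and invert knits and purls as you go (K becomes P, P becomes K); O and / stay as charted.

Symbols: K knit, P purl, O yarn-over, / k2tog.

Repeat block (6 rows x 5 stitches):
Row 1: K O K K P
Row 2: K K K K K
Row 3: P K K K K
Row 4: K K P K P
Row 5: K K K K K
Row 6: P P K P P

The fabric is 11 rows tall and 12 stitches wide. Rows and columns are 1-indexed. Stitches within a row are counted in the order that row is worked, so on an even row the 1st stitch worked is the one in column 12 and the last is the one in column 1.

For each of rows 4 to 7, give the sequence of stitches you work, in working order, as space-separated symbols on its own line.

== ROWS AS WORKED ==
P P K P K P P K P K P P
K K K K K K K K K K K K
K K K K P K K K K P K K
K O K K P K O K K P K O

Derivation:
Row 4: chart row 4, WS - tiled (columns 1-12): K K P K P K K P K P K K; work from column 12 back to 1 with K<->P swapped.
Row 5: chart row 5, RS - tile across columns 1-12 and work as-is.
Row 6: chart row 6, WS - tiled (columns 1-12): P P K P P P P K P P P P; work from column 12 back to 1 with K<->P swapped.
Row 7: chart row 1, RS - tile across columns 1-12 and work as-is.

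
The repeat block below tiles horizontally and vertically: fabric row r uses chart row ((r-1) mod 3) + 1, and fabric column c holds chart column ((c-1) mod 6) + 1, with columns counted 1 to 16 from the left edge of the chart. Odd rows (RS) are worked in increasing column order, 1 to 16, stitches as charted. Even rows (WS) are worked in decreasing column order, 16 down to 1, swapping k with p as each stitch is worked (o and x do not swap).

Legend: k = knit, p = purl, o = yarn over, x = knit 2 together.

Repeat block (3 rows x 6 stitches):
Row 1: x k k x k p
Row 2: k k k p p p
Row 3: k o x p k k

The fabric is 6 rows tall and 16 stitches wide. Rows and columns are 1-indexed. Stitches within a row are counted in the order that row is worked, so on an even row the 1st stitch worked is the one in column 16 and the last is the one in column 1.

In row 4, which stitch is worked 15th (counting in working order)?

Row 4: (4-1) mod 3 = 0, so use chart row 1. Even row -> WS.
Chart row 1 tiled across columns 1-16: x k k x k p x k k x k p x k k x
WS: work from column 16 back to column 1 (reverse the tiled row), swapping k<->p (o and x unchanged).
Row 4 as worked: x p p x k p x p p x k p x p p x
Stitch 15 in working order -> p

Stitch:
p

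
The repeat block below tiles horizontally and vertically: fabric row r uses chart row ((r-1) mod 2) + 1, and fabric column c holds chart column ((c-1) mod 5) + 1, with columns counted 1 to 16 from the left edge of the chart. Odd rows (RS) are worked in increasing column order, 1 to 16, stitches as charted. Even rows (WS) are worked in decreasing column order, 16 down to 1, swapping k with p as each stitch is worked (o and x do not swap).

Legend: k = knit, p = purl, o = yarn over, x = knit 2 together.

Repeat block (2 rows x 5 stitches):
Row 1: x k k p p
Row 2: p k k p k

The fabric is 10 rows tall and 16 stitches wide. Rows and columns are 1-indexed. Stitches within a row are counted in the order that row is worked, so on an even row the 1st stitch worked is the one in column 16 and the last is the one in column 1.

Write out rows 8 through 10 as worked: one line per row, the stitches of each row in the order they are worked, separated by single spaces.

Row 8: chart row 2, WS - tiled (columns 1-16): p k k p k p k k p k p k k p k p; work from column 16 back to 1 with k<->p swapped.
Row 9: chart row 1, RS - tile across columns 1-16 and work as-is.
Row 10: chart row 2, WS - tiled (columns 1-16): p k k p k p k k p k p k k p k p; work from column 16 back to 1 with k<->p swapped.

Rows as worked:
k p k p p k p k p p k p k p p k
x k k p p x k k p p x k k p p x
k p k p p k p k p p k p k p p k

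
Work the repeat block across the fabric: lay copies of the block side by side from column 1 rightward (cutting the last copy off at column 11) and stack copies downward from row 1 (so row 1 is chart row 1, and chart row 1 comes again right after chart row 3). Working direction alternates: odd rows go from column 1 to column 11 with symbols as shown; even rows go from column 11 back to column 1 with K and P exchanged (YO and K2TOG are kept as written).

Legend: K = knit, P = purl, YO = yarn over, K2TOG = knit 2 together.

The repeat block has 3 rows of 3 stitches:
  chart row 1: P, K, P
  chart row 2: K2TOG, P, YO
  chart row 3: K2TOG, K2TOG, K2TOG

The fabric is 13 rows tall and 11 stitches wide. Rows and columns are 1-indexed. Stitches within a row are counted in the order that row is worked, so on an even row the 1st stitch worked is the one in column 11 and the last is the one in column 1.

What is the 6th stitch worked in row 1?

Row 1 uses chart row ((1-1) mod 3)+1 = 1. Row 1 is odd, so RS.
Chart row 1 tiled across columns 1-11: P K P P K P P K P P K
RS row: no reversal, no swap; stitch n worked = column n.
Counting 6 along the worked row gives P.

Stitch:
P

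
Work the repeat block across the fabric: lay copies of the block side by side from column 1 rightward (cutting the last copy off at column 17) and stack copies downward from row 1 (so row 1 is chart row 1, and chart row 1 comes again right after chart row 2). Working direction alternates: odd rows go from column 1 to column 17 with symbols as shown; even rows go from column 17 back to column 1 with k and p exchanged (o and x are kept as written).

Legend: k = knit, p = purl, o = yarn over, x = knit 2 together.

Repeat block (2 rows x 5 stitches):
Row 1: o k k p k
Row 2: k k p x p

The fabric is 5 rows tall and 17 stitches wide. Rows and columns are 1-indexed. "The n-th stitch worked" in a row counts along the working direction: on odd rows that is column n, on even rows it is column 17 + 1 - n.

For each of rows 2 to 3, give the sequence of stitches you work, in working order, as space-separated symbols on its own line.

Result:
p p k x k p p k x k p p k x k p p
o k k p k o k k p k o k k p k o k

Derivation:
Row 2: chart row 2, WS - tiled (columns 1-17): k k p x p k k p x p k k p x p k k; work from column 17 back to 1 with k<->p swapped.
Row 3: chart row 1, RS - tile across columns 1-17 and work as-is.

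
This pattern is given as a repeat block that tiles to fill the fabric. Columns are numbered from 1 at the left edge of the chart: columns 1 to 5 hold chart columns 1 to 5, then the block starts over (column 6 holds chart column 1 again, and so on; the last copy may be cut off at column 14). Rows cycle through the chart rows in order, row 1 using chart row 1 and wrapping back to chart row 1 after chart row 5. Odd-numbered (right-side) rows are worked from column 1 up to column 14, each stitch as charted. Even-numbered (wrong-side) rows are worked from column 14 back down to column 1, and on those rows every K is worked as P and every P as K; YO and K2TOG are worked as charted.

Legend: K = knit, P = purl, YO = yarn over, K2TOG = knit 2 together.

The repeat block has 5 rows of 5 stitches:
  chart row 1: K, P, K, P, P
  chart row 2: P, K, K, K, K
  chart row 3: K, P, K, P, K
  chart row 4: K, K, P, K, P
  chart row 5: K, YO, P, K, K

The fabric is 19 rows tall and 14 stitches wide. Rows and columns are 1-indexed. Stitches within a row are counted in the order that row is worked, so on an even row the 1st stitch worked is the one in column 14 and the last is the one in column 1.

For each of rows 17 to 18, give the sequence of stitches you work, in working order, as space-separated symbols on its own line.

Result:
P K K K K P K K K K P K K K
K P K P P K P K P P K P K P

Derivation:
Row 17: chart row 2, RS - tile across columns 1-14 and work as-is.
Row 18: chart row 3, WS - tiled (columns 1-14): K P K P K K P K P K K P K P; work from column 14 back to 1 with K<->P swapped.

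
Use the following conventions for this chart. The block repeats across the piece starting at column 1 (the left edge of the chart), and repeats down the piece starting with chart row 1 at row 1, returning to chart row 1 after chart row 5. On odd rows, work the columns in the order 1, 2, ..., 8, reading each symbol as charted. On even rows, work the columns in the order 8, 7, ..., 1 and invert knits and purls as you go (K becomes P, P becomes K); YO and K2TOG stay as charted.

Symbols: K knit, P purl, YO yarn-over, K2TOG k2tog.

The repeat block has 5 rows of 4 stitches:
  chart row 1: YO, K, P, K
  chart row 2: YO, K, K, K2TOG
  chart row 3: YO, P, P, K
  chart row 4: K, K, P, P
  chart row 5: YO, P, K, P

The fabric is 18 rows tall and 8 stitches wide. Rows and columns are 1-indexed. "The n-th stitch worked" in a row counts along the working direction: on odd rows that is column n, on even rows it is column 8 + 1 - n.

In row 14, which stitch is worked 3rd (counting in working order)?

Row 14: (14-1) mod 5 = 3, so use chart row 4. Even row -> WS.
Chart row 4 tiled across columns 1-8: K K P P K K P P
Wrong side: read the tiled row from column 8 down to 1 and exchange K with P (leave YO, K2TOG).
Row 14 as worked: K K P P K K P P
The 3rd stitch worked is P.

Result:
P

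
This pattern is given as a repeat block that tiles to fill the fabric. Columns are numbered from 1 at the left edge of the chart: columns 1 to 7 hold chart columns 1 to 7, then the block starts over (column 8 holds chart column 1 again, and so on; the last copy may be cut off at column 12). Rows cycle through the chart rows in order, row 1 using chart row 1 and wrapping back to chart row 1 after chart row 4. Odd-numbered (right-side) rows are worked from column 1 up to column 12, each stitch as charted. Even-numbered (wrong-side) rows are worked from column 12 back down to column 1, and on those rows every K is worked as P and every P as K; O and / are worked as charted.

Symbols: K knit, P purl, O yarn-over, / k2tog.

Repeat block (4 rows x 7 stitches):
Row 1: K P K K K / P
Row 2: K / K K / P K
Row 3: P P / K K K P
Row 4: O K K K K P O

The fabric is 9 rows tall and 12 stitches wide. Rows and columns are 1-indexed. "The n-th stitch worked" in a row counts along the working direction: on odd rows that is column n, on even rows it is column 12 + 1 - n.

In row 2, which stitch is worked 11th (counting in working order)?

== STITCH ==
/

Derivation:
Row 2 uses chart row ((2-1) mod 4)+1 = 2. Row 2 is even, so WS.
Chart row 2 tiled across columns 1-12: K / K K / P K K / K K /
WS: work from column 12 back to column 1 (reverse the tiled row), swapping K<->P (O and / unchanged).
Row 2 as worked: / P P / P P K / P P / P
The 11th stitch worked is /.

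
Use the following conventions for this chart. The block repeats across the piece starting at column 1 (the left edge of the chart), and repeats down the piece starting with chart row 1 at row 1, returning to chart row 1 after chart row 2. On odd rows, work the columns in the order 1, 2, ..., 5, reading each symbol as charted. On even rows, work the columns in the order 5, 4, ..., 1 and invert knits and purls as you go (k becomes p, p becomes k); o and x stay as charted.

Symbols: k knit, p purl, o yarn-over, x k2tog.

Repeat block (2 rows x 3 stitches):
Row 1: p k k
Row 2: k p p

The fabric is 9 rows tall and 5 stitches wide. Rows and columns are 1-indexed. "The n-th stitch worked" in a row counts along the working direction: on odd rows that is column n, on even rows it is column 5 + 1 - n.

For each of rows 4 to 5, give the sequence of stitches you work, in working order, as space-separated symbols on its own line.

Rows as worked:
k p k k p
p k k p k

Derivation:
Row 4: chart row 2, WS - tiled (columns 1-5): k p p k p; work from column 5 back to 1 with k<->p swapped.
Row 5: chart row 1, RS - tile across columns 1-5 and work as-is.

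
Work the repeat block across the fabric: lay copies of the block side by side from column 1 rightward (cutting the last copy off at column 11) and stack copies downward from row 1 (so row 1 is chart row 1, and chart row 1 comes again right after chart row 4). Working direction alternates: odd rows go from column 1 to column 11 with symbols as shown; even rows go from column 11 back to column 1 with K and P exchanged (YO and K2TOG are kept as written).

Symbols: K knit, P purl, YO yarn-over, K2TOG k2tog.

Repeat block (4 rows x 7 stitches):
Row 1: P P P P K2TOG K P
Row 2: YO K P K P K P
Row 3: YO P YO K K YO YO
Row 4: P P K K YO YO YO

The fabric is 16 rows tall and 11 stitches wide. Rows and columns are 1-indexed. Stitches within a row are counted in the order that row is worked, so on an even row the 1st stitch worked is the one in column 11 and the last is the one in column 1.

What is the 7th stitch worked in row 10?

== STITCH ==
K

Derivation:
Row 10: (10-1) mod 4 = 1, so use chart row 2. Even row -> WS.
Chart row 2 tiled across columns 1-11: YO K P K P K P YO K P K
WS row: flip the tiled sequence (start at column 11) and apply K<->P; YO and K2TOG stay.
Row 10 as worked: P K P YO K P K P K P YO
The 7th stitch worked is K.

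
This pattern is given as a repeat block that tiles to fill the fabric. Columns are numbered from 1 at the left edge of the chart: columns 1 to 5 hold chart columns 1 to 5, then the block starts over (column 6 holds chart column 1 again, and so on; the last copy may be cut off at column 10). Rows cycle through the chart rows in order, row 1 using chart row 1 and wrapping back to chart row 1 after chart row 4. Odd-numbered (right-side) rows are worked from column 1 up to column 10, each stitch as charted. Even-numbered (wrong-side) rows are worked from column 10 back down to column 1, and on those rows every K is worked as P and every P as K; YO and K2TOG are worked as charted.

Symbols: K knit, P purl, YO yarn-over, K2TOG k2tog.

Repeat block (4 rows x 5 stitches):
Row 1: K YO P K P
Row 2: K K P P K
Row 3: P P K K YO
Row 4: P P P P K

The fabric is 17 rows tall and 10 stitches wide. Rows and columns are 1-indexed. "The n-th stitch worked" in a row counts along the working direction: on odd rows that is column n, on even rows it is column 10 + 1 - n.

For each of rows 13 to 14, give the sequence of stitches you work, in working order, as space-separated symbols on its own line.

Row 13: chart row 1, RS - tile across columns 1-10 and work as-is.
Row 14: chart row 2, WS - tiled (columns 1-10): K K P P K K K P P K; work from column 10 back to 1 with K<->P swapped.

Result:
K YO P K P K YO P K P
P K K P P P K K P P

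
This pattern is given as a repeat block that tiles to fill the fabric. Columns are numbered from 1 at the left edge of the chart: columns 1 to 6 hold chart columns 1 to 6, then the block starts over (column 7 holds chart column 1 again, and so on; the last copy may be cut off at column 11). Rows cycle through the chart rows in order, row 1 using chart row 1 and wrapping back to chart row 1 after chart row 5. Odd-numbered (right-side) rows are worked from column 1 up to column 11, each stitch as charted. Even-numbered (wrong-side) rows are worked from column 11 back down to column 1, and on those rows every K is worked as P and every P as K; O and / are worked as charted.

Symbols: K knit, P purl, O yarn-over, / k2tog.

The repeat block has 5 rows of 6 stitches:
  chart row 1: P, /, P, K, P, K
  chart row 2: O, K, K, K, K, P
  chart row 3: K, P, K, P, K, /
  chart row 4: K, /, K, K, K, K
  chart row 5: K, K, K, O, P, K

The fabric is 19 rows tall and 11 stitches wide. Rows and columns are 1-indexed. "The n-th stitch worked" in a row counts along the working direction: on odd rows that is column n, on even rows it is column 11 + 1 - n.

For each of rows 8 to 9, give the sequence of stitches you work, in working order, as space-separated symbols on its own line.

Rows as worked:
P K P K P / P K P K P
K / K K K K K / K K K

Derivation:
Row 8: chart row 3, WS - tiled (columns 1-11): K P K P K / K P K P K; work from column 11 back to 1 with K<->P swapped.
Row 9: chart row 4, RS - tile across columns 1-11 and work as-is.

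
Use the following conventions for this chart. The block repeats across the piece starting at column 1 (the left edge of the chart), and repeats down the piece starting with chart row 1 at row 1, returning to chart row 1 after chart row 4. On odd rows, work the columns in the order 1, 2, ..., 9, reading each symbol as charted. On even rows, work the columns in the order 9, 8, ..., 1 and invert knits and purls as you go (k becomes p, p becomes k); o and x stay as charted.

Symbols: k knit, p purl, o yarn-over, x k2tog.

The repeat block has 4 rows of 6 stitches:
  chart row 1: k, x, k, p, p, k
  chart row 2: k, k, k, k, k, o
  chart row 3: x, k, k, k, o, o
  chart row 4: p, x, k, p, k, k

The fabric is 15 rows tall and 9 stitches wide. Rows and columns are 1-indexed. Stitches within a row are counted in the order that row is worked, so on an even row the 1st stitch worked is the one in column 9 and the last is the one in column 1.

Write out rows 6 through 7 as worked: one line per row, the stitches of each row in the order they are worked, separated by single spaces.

Row 6: chart row 2, WS - tiled (columns 1-9): k k k k k o k k k; work from column 9 back to 1 with k<->p swapped.
Row 7: chart row 3, RS - tile across columns 1-9 and work as-is.

== ROWS AS WORKED ==
p p p o p p p p p
x k k k o o x k k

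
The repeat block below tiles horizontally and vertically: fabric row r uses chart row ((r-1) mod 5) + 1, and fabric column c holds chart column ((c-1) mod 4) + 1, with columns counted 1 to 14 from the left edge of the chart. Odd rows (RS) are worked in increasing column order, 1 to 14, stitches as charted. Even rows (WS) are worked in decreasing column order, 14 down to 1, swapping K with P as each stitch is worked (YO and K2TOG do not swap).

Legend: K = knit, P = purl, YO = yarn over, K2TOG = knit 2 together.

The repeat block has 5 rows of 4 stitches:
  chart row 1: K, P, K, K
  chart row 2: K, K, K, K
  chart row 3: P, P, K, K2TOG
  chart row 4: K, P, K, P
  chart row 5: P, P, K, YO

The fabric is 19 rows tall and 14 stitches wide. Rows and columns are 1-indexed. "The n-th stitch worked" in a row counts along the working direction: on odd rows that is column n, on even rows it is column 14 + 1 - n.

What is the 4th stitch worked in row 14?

Row 14 uses chart row ((14-1) mod 5)+1 = 4. Row 14 is even, so WS.
Chart row 4 tiled across columns 1-14: K P K P K P K P K P K P K P
WS: work from column 14 back to column 1 (reverse the tiled row), swapping K<->P (YO and K2TOG unchanged).
Row 14 as worked: K P K P K P K P K P K P K P
Stitch 4 in working order -> P

Result:
P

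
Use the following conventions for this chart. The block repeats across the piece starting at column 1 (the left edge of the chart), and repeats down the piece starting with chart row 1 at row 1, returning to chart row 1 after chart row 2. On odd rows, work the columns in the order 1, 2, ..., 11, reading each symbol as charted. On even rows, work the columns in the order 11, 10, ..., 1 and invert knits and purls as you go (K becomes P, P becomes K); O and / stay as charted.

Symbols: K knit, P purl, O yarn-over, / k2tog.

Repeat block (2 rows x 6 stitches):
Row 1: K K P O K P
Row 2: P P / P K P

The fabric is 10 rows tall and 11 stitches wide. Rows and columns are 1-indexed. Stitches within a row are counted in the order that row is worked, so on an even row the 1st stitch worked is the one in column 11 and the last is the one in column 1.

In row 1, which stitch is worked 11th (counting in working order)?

Stitch:
K

Derivation:
For row 1: chart row = ((1-1) mod 2) + 1 = 1; this is a RS (odd) row.
Chart row 1 tiled across columns 1-11: K K P O K P K K P O K
RS: work column 1 to column 11, symbols as charted — the tiled row is the row as worked.
Counting 11 along the worked row gives K.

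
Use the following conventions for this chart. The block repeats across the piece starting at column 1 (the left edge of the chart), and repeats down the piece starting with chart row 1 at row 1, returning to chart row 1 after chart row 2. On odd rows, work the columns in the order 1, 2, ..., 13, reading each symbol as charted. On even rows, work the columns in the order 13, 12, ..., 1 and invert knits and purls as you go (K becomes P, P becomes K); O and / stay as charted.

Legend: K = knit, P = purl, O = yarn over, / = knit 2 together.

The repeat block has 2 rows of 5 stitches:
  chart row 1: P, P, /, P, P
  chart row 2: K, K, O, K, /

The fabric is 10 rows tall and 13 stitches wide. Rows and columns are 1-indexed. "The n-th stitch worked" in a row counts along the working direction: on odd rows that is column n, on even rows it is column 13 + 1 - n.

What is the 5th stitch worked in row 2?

Stitch:
P

Derivation:
Row 2: (2-1) mod 2 = 1, so use chart row 2. Even row -> WS.
Chart row 2 tiled across columns 1-13: K K O K / K K O K / K K O
WS row: flip the tiled sequence (start at column 13) and apply K<->P; O and / stay.
Row 2 as worked: O P P / P O P P / P O P P
Counting 5 along the worked row gives P.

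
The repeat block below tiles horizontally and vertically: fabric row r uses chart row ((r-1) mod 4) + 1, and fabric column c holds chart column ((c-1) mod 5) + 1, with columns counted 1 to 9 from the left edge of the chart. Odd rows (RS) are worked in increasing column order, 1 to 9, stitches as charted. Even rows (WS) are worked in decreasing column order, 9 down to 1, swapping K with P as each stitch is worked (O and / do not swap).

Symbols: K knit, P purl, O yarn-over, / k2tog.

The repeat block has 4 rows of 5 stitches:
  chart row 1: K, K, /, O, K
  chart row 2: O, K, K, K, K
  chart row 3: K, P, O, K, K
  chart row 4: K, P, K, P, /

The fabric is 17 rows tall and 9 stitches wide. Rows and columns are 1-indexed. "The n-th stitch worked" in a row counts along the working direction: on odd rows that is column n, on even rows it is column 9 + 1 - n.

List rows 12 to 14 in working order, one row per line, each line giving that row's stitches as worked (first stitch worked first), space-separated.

Row 12: chart row 4, WS - tiled (columns 1-9): K P K P / K P K P; work from column 9 back to 1 with K<->P swapped.
Row 13: chart row 1, RS - tile across columns 1-9 and work as-is.
Row 14: chart row 2, WS - tiled (columns 1-9): O K K K K O K K K; work from column 9 back to 1 with K<->P swapped.

Result:
K P K P / K P K P
K K / O K K K / O
P P P O P P P P O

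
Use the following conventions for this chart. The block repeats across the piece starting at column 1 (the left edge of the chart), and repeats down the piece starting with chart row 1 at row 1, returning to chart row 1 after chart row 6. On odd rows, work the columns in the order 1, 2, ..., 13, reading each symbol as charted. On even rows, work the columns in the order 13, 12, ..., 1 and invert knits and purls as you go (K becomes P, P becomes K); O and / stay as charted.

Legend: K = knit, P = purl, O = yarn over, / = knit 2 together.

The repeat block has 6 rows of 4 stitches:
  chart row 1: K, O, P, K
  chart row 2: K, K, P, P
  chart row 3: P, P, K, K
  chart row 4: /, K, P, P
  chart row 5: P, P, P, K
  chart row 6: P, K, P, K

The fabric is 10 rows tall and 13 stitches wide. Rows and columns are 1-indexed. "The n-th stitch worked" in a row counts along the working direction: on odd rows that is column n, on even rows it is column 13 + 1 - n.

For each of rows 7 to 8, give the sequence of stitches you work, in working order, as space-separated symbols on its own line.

Row 7: chart row 1, RS - tile across columns 1-13 and work as-is.
Row 8: chart row 2, WS - tiled (columns 1-13): K K P P K K P P K K P P K; work from column 13 back to 1 with K<->P swapped.

Result:
K O P K K O P K K O P K K
P K K P P K K P P K K P P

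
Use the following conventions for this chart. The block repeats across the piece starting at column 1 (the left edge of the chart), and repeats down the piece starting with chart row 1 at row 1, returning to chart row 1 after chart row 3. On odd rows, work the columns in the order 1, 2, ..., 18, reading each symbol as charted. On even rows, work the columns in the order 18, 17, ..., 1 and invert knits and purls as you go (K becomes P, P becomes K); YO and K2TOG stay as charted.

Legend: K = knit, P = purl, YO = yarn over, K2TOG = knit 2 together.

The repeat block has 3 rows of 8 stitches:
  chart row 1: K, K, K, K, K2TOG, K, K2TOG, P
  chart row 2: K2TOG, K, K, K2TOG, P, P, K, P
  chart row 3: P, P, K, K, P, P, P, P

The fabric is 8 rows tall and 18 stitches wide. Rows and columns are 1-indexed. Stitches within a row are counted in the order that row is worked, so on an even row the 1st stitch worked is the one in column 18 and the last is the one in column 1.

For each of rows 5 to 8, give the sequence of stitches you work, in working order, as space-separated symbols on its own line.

== ROWS AS WORKED ==
K2TOG K K K2TOG P P K P K2TOG K K K2TOG P P K P K2TOG K
K K K K K K P P K K K K K K P P K K
K K K K K2TOG K K2TOG P K K K K K2TOG K K2TOG P K K
P K2TOG K P K K K2TOG P P K2TOG K P K K K2TOG P P K2TOG

Derivation:
Row 5: chart row 2, RS - tile across columns 1-18 and work as-is.
Row 6: chart row 3, WS - tiled (columns 1-18): P P K K P P P P P P K K P P P P P P; work from column 18 back to 1 with K<->P swapped.
Row 7: chart row 1, RS - tile across columns 1-18 and work as-is.
Row 8: chart row 2, WS - tiled (columns 1-18): K2TOG K K K2TOG P P K P K2TOG K K K2TOG P P K P K2TOG K; work from column 18 back to 1 with K<->P swapped.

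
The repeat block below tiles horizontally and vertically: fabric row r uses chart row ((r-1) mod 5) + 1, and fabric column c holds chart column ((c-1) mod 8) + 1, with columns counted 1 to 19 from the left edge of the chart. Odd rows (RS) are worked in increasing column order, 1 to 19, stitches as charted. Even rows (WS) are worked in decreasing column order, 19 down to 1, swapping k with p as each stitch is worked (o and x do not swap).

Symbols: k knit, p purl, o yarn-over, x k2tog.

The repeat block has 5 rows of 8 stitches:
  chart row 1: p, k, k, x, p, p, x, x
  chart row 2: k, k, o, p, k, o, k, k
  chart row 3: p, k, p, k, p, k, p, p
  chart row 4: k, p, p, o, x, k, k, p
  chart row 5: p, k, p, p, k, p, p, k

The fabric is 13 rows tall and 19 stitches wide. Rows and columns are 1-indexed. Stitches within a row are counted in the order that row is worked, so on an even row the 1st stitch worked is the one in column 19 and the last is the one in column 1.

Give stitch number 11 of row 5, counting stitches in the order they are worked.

Result:
p

Derivation:
Row 5 uses chart row ((5-1) mod 5)+1 = 5. Row 5 is odd, so RS.
Chart row 5 tiled across columns 1-19: p k p p k p p k p k p p k p p k p k p
RS: work column 1 to column 19, symbols as charted — the tiled row is the row as worked.
Counting 11 along the worked row gives p.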